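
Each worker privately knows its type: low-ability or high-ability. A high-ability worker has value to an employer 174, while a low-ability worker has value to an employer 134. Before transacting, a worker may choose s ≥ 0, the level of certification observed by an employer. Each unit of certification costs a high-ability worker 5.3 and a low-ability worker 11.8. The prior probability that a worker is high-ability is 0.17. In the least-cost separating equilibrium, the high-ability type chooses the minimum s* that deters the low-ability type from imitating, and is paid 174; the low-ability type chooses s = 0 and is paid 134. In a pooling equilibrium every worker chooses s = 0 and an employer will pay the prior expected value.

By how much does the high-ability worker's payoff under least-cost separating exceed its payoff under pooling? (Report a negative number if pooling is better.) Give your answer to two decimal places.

15.23

Least-cost separating signal: s* solves 134 = 174 − 11.8·s*, so s* = (174 − 134)/11.8 ≈ 3.3898.
High-ability type's separating payoff: 174 − 5.3 × s* = 174 − 5.3 × (174 − 134)/11.8 = 174 − 212/11.8 ≈ 156.0339.
Pooling payoff: 0.17 × 174 + 0.83 × 134 = 140.8.
Difference: 156.0339 − 140.8 = 15.2339, i.e. 15.23 to two decimal places.
The high-ability type prefers to separate.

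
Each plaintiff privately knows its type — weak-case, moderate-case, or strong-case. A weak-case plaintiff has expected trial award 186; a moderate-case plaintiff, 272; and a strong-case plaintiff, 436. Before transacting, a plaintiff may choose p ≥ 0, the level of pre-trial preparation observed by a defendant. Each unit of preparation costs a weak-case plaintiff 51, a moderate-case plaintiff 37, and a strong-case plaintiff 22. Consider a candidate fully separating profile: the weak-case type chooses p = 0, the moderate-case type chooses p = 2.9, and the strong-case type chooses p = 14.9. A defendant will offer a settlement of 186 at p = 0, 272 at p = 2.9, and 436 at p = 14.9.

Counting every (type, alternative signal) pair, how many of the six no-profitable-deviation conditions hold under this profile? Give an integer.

Weak-case (own payoff 186): to p=2.9 gives 272 − 51×2.9 = 124.1 → no gain ✓; to p=14.9 gives 436 − 51×14.9 = -323.9 → no gain ✓.
Strong-case (own payoff 436 − 22×14.9 = 108.2): to p=0 gives 186 → profitable ✗; to p=2.9 gives 272 − 22×2.9 = 208.2 → profitable ✗.
Moderate-case (own payoff 272 − 37×2.9 = 164.7): to p=0 gives 186 → profitable ✗; to p=14.9 gives 436 − 37×14.9 = -115.3 → no gain ✓.
3 of the 6 constraints hold; not an equilibrium.

3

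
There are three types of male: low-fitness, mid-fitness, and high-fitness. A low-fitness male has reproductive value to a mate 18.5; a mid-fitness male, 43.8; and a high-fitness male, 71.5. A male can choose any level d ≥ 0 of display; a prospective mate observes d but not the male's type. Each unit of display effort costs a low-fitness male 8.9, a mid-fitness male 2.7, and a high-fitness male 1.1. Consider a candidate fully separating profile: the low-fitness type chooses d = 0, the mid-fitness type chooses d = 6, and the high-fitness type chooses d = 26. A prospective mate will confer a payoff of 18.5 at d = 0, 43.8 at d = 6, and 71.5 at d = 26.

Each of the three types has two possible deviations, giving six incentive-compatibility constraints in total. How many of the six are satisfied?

High-fitness (own payoff 71.5 − 1.1×26 = 42.9): to d=0 gives 18.5 → no gain ✓; to d=6 gives 43.8 − 1.1×6 = 37.2 → no gain ✓.
Mid-fitness (own payoff 43.8 − 2.7×6 = 27.6): to d=0 gives 18.5 → no gain ✓; to d=26 gives 71.5 − 2.7×26 = 1.3 → no gain ✓.
Low-fitness (own payoff 18.5): to d=6 gives 43.8 − 8.9×6 = -9.6 → no gain ✓; to d=26 gives 71.5 − 8.9×26 = -159.9 → no gain ✓.
6 of the 6 constraints hold; this profile is a separating equilibrium.

6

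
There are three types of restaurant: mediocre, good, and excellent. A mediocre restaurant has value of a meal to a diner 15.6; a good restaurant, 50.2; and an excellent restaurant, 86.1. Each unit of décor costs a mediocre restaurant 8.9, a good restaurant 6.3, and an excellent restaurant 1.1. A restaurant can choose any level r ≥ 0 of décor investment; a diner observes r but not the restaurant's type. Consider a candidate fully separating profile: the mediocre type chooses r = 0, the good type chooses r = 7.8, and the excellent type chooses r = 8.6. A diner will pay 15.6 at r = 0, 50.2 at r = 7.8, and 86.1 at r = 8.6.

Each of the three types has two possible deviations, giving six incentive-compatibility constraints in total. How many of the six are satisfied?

4

Excellent (own payoff 86.1 − 1.1×8.6 = 76.64): to r=0 gives 15.6 → no gain ✓; to r=7.8 gives 50.2 − 1.1×7.8 = 41.62 → no gain ✓.
Good (own payoff 50.2 − 6.3×7.8 = 1.06): to r=0 gives 15.6 → profitable ✗; to r=8.6 gives 86.1 − 6.3×8.6 = 31.92 → profitable ✗.
Mediocre (own payoff 15.6): to r=7.8 gives 50.2 − 8.9×7.8 = -19.22 → no gain ✓; to r=8.6 gives 86.1 − 8.9×8.6 = 9.56 → no gain ✓.
4 of the 6 constraints hold; not an equilibrium.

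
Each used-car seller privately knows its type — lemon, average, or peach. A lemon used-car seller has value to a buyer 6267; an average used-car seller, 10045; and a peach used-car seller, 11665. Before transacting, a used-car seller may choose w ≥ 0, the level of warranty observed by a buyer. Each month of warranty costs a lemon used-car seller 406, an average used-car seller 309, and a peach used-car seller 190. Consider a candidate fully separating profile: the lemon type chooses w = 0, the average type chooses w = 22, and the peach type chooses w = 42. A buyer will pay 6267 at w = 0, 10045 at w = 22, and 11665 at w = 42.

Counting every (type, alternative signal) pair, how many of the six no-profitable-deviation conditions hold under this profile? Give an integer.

Lemon (own payoff 6267): to w=22 gives 10045 − 406×22 = 1113 → no gain ✓; to w=42 gives 11665 − 406×42 = -5387 → no gain ✓.
Peach (own payoff 11665 − 190×42 = 3685): to w=0 gives 6267 → profitable ✗; to w=22 gives 10045 − 190×22 = 5865 → profitable ✗.
Average (own payoff 10045 − 309×22 = 3247): to w=0 gives 6267 → profitable ✗; to w=42 gives 11665 − 309×42 = -1313 → no gain ✓.
3 of the 6 constraints hold; not an equilibrium.

3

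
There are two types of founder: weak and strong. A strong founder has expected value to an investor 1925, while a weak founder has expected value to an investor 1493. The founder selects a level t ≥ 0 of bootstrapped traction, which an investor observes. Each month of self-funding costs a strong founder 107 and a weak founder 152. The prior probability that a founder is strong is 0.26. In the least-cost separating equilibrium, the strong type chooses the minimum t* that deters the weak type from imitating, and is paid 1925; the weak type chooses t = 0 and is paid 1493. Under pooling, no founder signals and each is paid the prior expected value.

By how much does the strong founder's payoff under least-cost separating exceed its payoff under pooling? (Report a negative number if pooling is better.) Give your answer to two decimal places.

15.57

Least-cost separating signal: t* solves 1493 = 1925 − 152·t*, so t* = (1925 − 1493)/152 ≈ 2.8421.
Strong type's separating payoff: 1925 − 107 × t* = 1925 − 107 × (1925 − 1493)/152 = 1925 − 46224/152 ≈ 1620.8947.
Pooling payoff: 0.26 × 1925 + 0.74 × 1493 = 1605.32.
Difference: 1620.8947 − 1605.32 = 15.5747, i.e. 15.57 to two decimal places.
The strong type prefers to separate.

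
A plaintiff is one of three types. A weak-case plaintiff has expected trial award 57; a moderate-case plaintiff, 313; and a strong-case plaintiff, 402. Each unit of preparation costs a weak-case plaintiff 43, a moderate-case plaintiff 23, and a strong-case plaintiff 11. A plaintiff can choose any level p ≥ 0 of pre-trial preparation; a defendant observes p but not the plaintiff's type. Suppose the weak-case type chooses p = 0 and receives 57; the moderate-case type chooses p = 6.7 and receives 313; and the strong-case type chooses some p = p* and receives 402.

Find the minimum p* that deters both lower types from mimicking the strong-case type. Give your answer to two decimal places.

10.57

Weak-case type (on-path payoff 57) won't mimic when 57 ≥ 402 − 43·p*, i.e. p* ≥ 8.02.
Moderate-case type (on-path payoff 313 − 23×6.7 = 158.9) won't mimic when 158.9 ≥ 402 − 23·p*, i.e. p* ≥ 10.57.
Both must hold, so p* = max(8.02, 10.57) = 10.57. The moderate-case type's constraint binds.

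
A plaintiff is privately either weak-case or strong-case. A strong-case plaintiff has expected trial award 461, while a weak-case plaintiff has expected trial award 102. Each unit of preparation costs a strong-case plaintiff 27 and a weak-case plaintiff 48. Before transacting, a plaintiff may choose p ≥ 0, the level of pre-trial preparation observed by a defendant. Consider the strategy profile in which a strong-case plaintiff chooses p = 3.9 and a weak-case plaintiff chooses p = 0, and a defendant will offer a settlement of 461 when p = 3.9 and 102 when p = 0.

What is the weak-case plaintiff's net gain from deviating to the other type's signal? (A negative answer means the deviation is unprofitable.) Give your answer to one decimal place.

Playing p = 0 the weak-case plaintiff receives 102.
Deviating to p = 3.9 brings payment 461 at cost 48 × 3.9 = 187.2, netting 273.8.
Gain from deviating: 273.8 − 102 = 171.8.
The gain is positive, so the weak-case type's incentive-compatibility constraint is violated — this profile is not a separating equilibrium.

171.8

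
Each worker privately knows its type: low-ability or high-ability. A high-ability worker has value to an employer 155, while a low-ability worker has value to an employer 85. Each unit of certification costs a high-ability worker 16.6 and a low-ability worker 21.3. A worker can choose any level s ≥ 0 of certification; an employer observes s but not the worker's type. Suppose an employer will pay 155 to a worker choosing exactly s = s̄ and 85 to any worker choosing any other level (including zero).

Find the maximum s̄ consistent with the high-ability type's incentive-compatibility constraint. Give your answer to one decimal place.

Choosing s̄ yields the high-ability type 155 − 16.6·s̄; choosing zero yields 85.
The high-ability type is indifferent at 155 − 16.6·s̄ = 85, i.e. s̄ = (155 − 85) / 16.6 ≈ 4.2.
For any s̄ above 4.2 the high-ability type would rather pool at zero, so separation collapses.

4.2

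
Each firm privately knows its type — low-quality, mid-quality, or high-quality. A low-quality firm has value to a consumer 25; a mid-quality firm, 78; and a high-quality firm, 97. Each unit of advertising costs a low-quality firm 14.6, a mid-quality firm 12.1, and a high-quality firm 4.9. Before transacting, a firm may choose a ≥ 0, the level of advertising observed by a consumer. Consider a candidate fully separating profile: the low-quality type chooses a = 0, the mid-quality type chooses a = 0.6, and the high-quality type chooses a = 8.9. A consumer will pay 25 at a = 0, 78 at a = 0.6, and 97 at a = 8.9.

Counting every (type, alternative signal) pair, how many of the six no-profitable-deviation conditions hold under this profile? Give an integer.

High-quality (own payoff 97 − 4.9×8.9 = 53.39): to a=0 gives 25 → no gain ✓; to a=0.6 gives 78 − 4.9×0.6 = 75.06 → profitable ✗.
Mid-quality (own payoff 78 − 12.1×0.6 = 70.74): to a=0 gives 25 → no gain ✓; to a=8.9 gives 97 − 12.1×8.9 = -10.69 → no gain ✓.
Low-quality (own payoff 25): to a=0.6 gives 78 − 14.6×0.6 = 69.24 → profitable ✗; to a=8.9 gives 97 − 14.6×8.9 = -32.94 → no gain ✓.
4 of the 6 constraints hold; not an equilibrium.

4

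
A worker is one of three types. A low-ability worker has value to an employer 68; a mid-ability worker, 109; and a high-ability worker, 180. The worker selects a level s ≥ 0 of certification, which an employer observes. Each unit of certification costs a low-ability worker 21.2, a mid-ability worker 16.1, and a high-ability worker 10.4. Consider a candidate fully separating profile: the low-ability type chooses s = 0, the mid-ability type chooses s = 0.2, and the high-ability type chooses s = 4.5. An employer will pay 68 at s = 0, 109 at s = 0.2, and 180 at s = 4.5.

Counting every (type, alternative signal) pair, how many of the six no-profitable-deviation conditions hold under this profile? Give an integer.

Mid-ability (own payoff 109 − 16.1×0.2 = 105.78): to s=0 gives 68 → no gain ✓; to s=4.5 gives 180 − 16.1×4.5 = 107.55 → profitable ✗.
Low-ability (own payoff 68): to s=0.2 gives 109 − 21.2×0.2 = 104.76 → profitable ✗; to s=4.5 gives 180 − 21.2×4.5 = 84.6 → profitable ✗.
High-ability (own payoff 180 − 10.4×4.5 = 133.2): to s=0 gives 68 → no gain ✓; to s=0.2 gives 109 − 10.4×0.2 = 106.92 → no gain ✓.
3 of the 6 constraints hold; not an equilibrium.

3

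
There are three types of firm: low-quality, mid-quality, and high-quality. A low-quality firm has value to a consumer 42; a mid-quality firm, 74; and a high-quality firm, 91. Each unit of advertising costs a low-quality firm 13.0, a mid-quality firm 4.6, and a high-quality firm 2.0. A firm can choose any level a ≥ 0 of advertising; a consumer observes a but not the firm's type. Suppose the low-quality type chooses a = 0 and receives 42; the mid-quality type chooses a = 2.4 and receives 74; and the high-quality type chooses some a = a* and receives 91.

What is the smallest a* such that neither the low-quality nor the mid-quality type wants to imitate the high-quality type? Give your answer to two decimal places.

6.10

Mid-quality type (on-path payoff 74 − 4.6×2.4 = 62.96) won't mimic when 62.96 ≥ 91 − 4.6·a*, i.e. a* ≥ 6.10.
Low-quality type (on-path payoff 42) won't mimic when 42 ≥ 91 − 13.0·a*, i.e. a* ≥ 3.77.
Both must hold, so a* = max(3.77, 6.10) = 6.10. The mid-quality type's constraint binds.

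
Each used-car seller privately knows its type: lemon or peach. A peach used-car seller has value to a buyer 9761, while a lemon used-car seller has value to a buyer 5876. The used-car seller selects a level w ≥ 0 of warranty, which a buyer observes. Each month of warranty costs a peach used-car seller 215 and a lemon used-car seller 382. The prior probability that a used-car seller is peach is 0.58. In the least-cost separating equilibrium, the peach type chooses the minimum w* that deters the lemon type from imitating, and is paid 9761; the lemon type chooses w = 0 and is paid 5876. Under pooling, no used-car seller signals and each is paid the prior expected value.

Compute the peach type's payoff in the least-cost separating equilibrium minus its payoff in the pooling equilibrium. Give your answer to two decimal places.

Least-cost separating signal: w* solves 5876 = 9761 − 382·w*, so w* = (9761 − 5876)/382 ≈ 10.1702.
Peach type's separating payoff: 9761 − 215 × w* = 9761 − 215 × (9761 − 5876)/382 = 9761 − 835275/382 ≈ 7574.4162.
Pooling payoff: 0.58 × 9761 + 0.42 × 5876 = 8129.3.
Difference: 7574.4162 − 8129.3 = -554.8838, i.e. -554.88 to two decimal places.
The peach type would prefer the pooling outcome.

-554.88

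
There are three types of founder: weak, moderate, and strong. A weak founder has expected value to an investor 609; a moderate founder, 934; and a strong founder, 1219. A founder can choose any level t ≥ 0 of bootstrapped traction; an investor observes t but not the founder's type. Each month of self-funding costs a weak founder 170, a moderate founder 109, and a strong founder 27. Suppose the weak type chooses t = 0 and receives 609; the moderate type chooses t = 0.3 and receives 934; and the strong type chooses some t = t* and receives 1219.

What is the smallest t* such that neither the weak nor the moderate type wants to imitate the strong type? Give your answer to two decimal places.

3.59

Moderate type (on-path payoff 934 − 109×0.3 = 901.3) won't mimic when 901.3 ≥ 1219 − 109·t*, i.e. t* ≥ 2.91.
Weak type (on-path payoff 609) won't mimic when 609 ≥ 1219 − 170·t*, i.e. t* ≥ 3.59.
Both must hold, so t* = max(3.59, 2.91) = 3.59. The weak type's constraint binds.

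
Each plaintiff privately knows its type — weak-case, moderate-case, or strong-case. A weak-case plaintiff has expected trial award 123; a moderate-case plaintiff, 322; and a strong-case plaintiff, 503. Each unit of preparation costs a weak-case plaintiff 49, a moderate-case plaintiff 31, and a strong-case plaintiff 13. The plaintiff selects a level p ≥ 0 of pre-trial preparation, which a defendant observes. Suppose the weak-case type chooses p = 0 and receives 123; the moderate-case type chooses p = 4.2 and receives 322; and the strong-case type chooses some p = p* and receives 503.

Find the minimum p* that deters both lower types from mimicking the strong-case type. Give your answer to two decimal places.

10.04

Weak-case type (on-path payoff 123) won't mimic when 123 ≥ 503 − 49·p*, i.e. p* ≥ 7.76.
Moderate-case type (on-path payoff 322 − 31×4.2 = 191.8) won't mimic when 191.8 ≥ 503 − 31·p*, i.e. p* ≥ 10.04.
Both must hold, so p* = max(7.76, 10.04) = 10.04. The moderate-case type's constraint binds.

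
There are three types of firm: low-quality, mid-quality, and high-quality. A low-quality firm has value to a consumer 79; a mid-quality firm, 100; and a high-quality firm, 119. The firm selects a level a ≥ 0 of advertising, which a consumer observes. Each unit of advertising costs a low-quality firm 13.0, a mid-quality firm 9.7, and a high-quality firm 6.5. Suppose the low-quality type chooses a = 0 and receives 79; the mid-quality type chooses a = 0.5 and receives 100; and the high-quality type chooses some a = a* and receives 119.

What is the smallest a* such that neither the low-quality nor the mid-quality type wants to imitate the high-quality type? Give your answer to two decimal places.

3.08

Mid-quality type (on-path payoff 100 − 9.7×0.5 = 95.15) won't mimic when 95.15 ≥ 119 − 9.7·a*, i.e. a* ≥ 2.46.
Low-quality type (on-path payoff 79) won't mimic when 79 ≥ 119 − 13.0·a*, i.e. a* ≥ 3.08.
Both must hold, so a* = max(3.08, 2.46) = 3.08. The low-quality type's constraint binds.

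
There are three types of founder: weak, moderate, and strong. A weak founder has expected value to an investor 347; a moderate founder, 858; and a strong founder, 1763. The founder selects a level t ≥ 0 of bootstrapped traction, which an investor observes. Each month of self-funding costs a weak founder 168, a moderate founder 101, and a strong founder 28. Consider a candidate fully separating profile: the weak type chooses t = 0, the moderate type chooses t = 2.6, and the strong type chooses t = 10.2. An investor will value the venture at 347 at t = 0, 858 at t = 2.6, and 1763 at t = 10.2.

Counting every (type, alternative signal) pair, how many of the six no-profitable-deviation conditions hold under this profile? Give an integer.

Strong (own payoff 1763 − 28×10.2 = 1477.4): to t=0 gives 347 → no gain ✓; to t=2.6 gives 858 − 28×2.6 = 785.2 → no gain ✓.
Weak (own payoff 347): to t=2.6 gives 858 − 168×2.6 = 421.2 → profitable ✗; to t=10.2 gives 1763 − 168×10.2 = 49.4 → no gain ✓.
Moderate (own payoff 858 − 101×2.6 = 595.4): to t=0 gives 347 → no gain ✓; to t=10.2 gives 1763 − 101×10.2 = 732.8 → profitable ✗.
4 of the 6 constraints hold; not an equilibrium.

4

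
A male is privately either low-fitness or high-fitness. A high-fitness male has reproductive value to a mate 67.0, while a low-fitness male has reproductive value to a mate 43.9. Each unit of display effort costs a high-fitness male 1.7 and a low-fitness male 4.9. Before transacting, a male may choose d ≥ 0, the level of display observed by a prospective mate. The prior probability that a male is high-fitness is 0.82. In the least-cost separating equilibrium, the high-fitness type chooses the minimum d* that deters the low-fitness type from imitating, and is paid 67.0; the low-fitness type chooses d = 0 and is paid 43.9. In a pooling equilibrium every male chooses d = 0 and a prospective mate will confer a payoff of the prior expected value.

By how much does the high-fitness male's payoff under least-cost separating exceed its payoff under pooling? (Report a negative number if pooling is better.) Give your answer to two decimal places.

-3.86

Least-cost separating signal: d* solves 43.9 = 67.0 − 4.9·d*, so d* = (67.0 − 43.9)/4.9 ≈ 4.7143.
High-fitness type's separating payoff: 67.0 − 1.7 × d* = 67.0 − 1.7 × (67.0 − 43.9)/4.9 = 67.0 − 39.27/4.9 ≈ 58.9857.
Pooling payoff: 0.82 × 67.0 + 0.18 × 43.9 = 62.842.
Difference: 58.9857 − 62.842 = -3.8563, i.e. -3.86 to two decimal places.
The high-fitness type would prefer the pooling outcome.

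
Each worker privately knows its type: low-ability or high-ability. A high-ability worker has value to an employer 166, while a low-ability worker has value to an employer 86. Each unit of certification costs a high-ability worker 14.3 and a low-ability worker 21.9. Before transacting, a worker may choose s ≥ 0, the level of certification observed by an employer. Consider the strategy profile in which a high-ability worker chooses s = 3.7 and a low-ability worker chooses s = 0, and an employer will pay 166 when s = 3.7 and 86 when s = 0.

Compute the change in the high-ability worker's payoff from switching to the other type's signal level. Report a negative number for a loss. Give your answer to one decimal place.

Playing s = 3.7 the high-ability worker receives 166 − 14.3 × 3.7 = 113.09.
Deviating to s = 0 yields 86 instead.
Gain from deviating: 86 − 113.09 = -27.09, i.e. -27.1 to one decimal place.
The gain is negative, so the high-ability type's incentive-compatibility constraint is satisfied.

-27.1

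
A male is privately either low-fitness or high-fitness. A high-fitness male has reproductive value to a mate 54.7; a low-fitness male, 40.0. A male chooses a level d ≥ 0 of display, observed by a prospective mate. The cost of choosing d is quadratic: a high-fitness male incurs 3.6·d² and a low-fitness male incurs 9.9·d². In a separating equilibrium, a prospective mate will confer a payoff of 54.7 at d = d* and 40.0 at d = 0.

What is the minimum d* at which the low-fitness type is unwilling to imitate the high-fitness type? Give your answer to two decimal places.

1.22

The low-fitness type at d = 0 receives 40.0; imitating at d* yields 54.7 − 9.9·d*².
Indifference: 40.0 = 54.7 − 9.9·d*², so d*² = (54.7 − 40.0) / 9.9 ≈ 1.4848.
d* = √1.4848 ≈ 1.22.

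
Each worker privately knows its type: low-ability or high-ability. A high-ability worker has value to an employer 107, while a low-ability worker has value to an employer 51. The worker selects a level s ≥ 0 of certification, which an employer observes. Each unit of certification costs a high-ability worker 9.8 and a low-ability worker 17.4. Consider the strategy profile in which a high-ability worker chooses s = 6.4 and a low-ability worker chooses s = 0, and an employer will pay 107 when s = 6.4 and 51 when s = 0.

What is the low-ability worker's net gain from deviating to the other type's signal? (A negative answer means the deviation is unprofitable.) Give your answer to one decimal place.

Playing s = 0 the low-ability worker receives 51.
Deviating to s = 6.4 brings payment 107 at cost 17.4 × 6.4 = 111.36, netting -4.36.
Gain from deviating: -4.36 − 51 = -55.36, i.e. -55.4 to one decimal place.
The gain is negative, so the low-ability type's incentive-compatibility constraint is satisfied.

-55.4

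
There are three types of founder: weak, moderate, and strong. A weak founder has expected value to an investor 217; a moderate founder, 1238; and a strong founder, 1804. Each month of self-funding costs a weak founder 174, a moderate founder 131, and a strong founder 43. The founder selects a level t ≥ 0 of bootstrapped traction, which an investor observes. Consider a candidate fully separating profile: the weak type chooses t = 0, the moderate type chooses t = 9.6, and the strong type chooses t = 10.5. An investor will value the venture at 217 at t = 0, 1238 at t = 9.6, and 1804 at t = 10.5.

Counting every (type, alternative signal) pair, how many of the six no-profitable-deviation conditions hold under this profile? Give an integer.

4

Weak (own payoff 217): to t=9.6 gives 1238 − 174×9.6 = -432.4 → no gain ✓; to t=10.5 gives 1804 − 174×10.5 = -23 → no gain ✓.
Moderate (own payoff 1238 − 131×9.6 = -19.6): to t=0 gives 217 → profitable ✗; to t=10.5 gives 1804 − 131×10.5 = 428.5 → profitable ✗.
Strong (own payoff 1804 − 43×10.5 = 1352.5): to t=0 gives 217 → no gain ✓; to t=9.6 gives 1238 − 43×9.6 = 825.2 → no gain ✓.
4 of the 6 constraints hold; not an equilibrium.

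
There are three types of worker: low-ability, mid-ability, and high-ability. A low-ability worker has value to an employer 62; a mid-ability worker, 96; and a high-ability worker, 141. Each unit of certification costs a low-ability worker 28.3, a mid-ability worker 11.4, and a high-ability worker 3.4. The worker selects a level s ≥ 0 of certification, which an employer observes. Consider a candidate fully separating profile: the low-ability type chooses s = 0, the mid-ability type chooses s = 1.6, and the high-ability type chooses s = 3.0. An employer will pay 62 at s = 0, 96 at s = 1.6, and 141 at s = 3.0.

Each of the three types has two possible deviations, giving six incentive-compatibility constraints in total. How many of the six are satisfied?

5

Low-ability (own payoff 62): to s=1.6 gives 96 − 28.3×1.6 = 50.72 → no gain ✓; to s=3.0 gives 141 − 28.3×3.0 = 56.1 → no gain ✓.
Mid-ability (own payoff 96 − 11.4×1.6 = 77.76): to s=0 gives 62 → no gain ✓; to s=3.0 gives 141 − 11.4×3.0 = 106.8 → profitable ✗.
High-ability (own payoff 141 − 3.4×3.0 = 130.8): to s=0 gives 62 → no gain ✓; to s=1.6 gives 96 − 3.4×1.6 = 90.56 → no gain ✓.
5 of the 6 constraints hold; not an equilibrium.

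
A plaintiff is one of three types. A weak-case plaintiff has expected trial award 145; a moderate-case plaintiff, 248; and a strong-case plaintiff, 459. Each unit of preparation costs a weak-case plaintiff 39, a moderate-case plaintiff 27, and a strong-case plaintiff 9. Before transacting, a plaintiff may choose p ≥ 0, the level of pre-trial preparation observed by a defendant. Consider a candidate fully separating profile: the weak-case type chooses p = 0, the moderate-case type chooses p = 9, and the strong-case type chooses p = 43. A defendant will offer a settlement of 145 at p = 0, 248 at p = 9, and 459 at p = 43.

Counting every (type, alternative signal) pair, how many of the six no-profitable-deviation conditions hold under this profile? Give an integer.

Weak-case (own payoff 145): to p=9 gives 248 − 39×9 = -103 → no gain ✓; to p=43 gives 459 − 39×43 = -1218 → no gain ✓.
Moderate-case (own payoff 248 − 27×9 = 5): to p=0 gives 145 → profitable ✗; to p=43 gives 459 − 27×43 = -702 → no gain ✓.
Strong-case (own payoff 459 − 9×43 = 72): to p=0 gives 145 → profitable ✗; to p=9 gives 248 − 9×9 = 167 → profitable ✗.
3 of the 6 constraints hold; not an equilibrium.

3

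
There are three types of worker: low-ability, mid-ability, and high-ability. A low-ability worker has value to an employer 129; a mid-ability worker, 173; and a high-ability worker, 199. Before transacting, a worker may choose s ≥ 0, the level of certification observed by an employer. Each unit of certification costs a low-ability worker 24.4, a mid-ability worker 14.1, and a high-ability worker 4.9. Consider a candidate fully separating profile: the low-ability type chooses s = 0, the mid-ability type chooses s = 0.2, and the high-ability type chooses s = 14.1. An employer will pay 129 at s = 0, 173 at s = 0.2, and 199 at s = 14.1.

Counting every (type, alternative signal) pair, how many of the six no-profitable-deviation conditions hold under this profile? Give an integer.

Mid-ability (own payoff 173 − 14.1×0.2 = 170.18): to s=0 gives 129 → no gain ✓; to s=14.1 gives 199 − 14.1×14.1 = 0.19 → no gain ✓.
Low-ability (own payoff 129): to s=0.2 gives 173 − 24.4×0.2 = 168.12 → profitable ✗; to s=14.1 gives 199 − 24.4×14.1 = -145.04 → no gain ✓.
High-ability (own payoff 199 − 4.9×14.1 = 129.91): to s=0 gives 129 → no gain ✓; to s=0.2 gives 173 − 4.9×0.2 = 172.02 → profitable ✗.
4 of the 6 constraints hold; not an equilibrium.

4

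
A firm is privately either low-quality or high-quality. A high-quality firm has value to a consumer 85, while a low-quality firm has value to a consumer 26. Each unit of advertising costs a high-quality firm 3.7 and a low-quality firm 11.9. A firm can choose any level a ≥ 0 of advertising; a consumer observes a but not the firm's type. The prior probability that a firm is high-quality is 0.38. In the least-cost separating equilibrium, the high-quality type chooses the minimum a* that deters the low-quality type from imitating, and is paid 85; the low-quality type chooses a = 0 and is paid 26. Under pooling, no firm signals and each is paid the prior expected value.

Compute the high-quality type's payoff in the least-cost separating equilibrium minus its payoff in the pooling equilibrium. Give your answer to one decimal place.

18.2

Least-cost separating signal: a* solves 26 = 85 − 11.9·a*, so a* = (85 − 26)/11.9 ≈ 4.9580.
High-quality type's separating payoff: 85 − 3.7 × a* = 85 − 3.7 × (85 − 26)/11.9 = 85 − 218.3/11.9 ≈ 66.655.
Pooling payoff: 0.38 × 85 + 0.62 × 26 = 48.42.
Difference: 66.655 − 48.42 = 18.235, i.e. 18.2 to one decimal place.
The high-quality type prefers to separate.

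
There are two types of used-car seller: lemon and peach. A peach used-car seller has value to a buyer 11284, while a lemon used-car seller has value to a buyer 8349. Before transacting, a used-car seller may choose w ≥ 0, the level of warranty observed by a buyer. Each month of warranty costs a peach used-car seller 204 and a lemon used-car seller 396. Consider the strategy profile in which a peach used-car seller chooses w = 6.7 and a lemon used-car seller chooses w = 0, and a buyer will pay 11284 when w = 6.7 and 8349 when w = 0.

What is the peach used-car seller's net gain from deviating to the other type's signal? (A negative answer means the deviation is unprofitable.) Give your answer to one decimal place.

-1568.2

Playing w = 6.7 the peach used-car seller receives 11284 − 204 × 6.7 = 9917.2.
Deviating to w = 0 yields 8349 instead.
Gain from deviating: 8349 − 9917.2 = -1568.2.
The gain is negative, so the peach type's incentive-compatibility constraint is satisfied.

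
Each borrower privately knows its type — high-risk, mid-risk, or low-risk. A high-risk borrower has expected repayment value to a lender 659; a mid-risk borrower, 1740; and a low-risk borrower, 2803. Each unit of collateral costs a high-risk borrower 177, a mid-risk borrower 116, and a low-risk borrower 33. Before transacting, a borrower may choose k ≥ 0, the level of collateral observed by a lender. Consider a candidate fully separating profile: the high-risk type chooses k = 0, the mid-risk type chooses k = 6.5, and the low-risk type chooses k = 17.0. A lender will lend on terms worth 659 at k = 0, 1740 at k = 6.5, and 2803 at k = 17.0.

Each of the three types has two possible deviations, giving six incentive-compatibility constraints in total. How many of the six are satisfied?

High-risk (own payoff 659): to k=6.5 gives 1740 − 177×6.5 = 589.5 → no gain ✓; to k=17.0 gives 2803 − 177×17.0 = -206 → no gain ✓.
Mid-risk (own payoff 1740 − 116×6.5 = 986): to k=0 gives 659 → no gain ✓; to k=17.0 gives 2803 − 116×17.0 = 831 → no gain ✓.
Low-risk (own payoff 2803 − 33×17.0 = 2242): to k=0 gives 659 → no gain ✓; to k=6.5 gives 1740 − 33×6.5 = 1525.5 → no gain ✓.
6 of the 6 constraints hold; this profile is a separating equilibrium.

6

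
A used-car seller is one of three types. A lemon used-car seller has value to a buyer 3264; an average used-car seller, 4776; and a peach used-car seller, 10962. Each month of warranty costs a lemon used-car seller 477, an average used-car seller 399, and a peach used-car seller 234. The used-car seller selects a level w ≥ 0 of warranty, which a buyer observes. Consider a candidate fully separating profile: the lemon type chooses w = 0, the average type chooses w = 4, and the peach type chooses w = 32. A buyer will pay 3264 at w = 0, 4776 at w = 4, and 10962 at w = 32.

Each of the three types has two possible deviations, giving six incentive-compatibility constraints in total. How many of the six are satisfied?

4

Average (own payoff 4776 − 399×4 = 3180): to w=0 gives 3264 → profitable ✗; to w=32 gives 10962 − 399×32 = -1806 → no gain ✓.
Lemon (own payoff 3264): to w=4 gives 4776 − 477×4 = 2868 → no gain ✓; to w=32 gives 10962 − 477×32 = -4302 → no gain ✓.
Peach (own payoff 10962 − 234×32 = 3474): to w=0 gives 3264 → no gain ✓; to w=4 gives 4776 − 234×4 = 3840 → profitable ✗.
4 of the 6 constraints hold; not an equilibrium.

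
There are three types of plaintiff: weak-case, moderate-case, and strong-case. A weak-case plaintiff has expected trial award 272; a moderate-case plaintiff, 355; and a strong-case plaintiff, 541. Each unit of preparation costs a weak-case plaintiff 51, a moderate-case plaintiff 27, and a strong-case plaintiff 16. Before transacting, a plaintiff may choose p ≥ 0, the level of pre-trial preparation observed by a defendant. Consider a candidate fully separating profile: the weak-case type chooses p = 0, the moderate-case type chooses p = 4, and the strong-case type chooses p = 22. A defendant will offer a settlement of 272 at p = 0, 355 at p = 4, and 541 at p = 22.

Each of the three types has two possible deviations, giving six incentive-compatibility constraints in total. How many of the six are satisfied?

Strong-case (own payoff 541 − 16×22 = 189): to p=0 gives 272 → profitable ✗; to p=4 gives 355 − 16×4 = 291 → profitable ✗.
Weak-case (own payoff 272): to p=4 gives 355 − 51×4 = 151 → no gain ✓; to p=22 gives 541 − 51×22 = -581 → no gain ✓.
Moderate-case (own payoff 355 − 27×4 = 247): to p=0 gives 272 → profitable ✗; to p=22 gives 541 − 27×22 = -53 → no gain ✓.
3 of the 6 constraints hold; not an equilibrium.

3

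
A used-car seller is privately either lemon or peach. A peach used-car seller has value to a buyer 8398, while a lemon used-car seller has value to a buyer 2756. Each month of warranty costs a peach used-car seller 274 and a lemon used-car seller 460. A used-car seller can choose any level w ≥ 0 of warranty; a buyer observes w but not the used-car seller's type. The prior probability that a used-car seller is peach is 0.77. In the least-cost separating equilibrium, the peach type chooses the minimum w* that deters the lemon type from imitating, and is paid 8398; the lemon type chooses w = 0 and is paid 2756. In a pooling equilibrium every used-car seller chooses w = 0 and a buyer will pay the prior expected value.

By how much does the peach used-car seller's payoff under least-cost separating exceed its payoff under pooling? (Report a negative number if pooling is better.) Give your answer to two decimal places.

Least-cost separating signal: w* solves 2756 = 8398 − 460·w*, so w* = (8398 − 2756)/460 ≈ 12.2652.
Peach type's separating payoff: 8398 − 274 × w* = 8398 − 274 × (8398 − 2756)/460 = 8398 − 1545908/460 ≈ 5037.3304.
Pooling payoff: 0.77 × 8398 + 0.23 × 2756 = 7100.34.
Difference: 5037.3304 − 7100.34 = -2063.0096, i.e. -2063.01 to two decimal places.
The peach type would prefer the pooling outcome.

-2063.01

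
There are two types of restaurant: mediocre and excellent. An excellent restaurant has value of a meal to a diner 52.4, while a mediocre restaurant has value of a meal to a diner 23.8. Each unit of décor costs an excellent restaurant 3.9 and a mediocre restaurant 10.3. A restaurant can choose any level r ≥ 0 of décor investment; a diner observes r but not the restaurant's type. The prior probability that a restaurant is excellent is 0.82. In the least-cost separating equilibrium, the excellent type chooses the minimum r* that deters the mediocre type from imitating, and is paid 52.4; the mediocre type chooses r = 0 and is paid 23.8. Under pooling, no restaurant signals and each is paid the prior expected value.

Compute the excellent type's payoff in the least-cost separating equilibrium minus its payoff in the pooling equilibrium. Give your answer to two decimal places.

-5.68

Least-cost separating signal: r* solves 23.8 = 52.4 − 10.3·r*, so r* = (52.4 − 23.8)/10.3 ≈ 2.7767.
Excellent type's separating payoff: 52.4 − 3.9 × r* = 52.4 − 3.9 × (52.4 − 23.8)/10.3 = 52.4 − 111.54/10.3 ≈ 41.5709.
Pooling payoff: 0.82 × 52.4 + 0.18 × 23.8 = 47.252.
Difference: 41.5709 − 47.252 = -5.6811, i.e. -5.68 to two decimal places.
The excellent type would prefer the pooling outcome.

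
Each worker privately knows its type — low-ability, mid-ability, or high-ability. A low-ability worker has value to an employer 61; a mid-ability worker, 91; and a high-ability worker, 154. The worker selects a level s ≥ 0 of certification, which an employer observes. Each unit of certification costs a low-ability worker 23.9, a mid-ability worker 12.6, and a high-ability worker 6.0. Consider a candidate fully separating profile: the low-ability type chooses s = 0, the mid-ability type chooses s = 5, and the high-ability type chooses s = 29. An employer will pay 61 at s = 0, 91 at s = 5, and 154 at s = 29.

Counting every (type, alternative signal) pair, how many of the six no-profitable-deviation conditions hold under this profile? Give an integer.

Mid-ability (own payoff 91 − 12.6×5 = 28): to s=0 gives 61 → profitable ✗; to s=29 gives 154 − 12.6×29 = -211.4 → no gain ✓.
High-ability (own payoff 154 − 6.0×29 = -20): to s=0 gives 61 → profitable ✗; to s=5 gives 91 − 6.0×5 = 61 → profitable ✗.
Low-ability (own payoff 61): to s=5 gives 91 − 23.9×5 = -28.5 → no gain ✓; to s=29 gives 154 − 23.9×29 = -539.1 → no gain ✓.
3 of the 6 constraints hold; not an equilibrium.

3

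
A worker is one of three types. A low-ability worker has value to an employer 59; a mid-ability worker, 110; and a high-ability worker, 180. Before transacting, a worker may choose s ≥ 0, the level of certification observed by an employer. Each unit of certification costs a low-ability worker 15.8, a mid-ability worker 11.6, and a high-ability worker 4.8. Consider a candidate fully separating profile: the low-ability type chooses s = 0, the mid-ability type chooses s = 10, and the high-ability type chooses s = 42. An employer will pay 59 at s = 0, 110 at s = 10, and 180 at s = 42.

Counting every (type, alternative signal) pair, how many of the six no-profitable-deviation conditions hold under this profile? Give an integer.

High-ability (own payoff 180 − 4.8×42 = -21.6): to s=0 gives 59 → profitable ✗; to s=10 gives 110 − 4.8×10 = 62 → profitable ✗.
Mid-ability (own payoff 110 − 11.6×10 = -6): to s=0 gives 59 → profitable ✗; to s=42 gives 180 − 11.6×42 = -307.2 → no gain ✓.
Low-ability (own payoff 59): to s=10 gives 110 − 15.8×10 = -48 → no gain ✓; to s=42 gives 180 − 15.8×42 = -483.6 → no gain ✓.
3 of the 6 constraints hold; not an equilibrium.

3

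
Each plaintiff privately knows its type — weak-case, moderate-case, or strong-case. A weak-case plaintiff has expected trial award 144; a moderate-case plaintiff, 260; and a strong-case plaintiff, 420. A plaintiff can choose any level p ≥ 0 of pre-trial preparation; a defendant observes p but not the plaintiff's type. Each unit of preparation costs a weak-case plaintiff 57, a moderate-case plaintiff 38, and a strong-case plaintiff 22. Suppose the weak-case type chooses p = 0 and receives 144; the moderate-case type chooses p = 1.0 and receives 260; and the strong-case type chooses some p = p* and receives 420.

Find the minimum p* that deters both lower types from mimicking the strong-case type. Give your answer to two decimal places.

Weak-case type (on-path payoff 144) won't mimic when 144 ≥ 420 − 57·p*, i.e. p* ≥ 4.84.
Moderate-case type (on-path payoff 260 − 38×1.0 = 222) won't mimic when 222 ≥ 420 − 38·p*, i.e. p* ≥ 5.21.
Both must hold, so p* = max(4.84, 5.21) = 5.21. The moderate-case type's constraint binds.

5.21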